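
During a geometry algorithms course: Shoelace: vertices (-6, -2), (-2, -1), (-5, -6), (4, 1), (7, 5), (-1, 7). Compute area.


Shoelace sum: ((-6)*(-1) - (-2)*(-2)) + ((-2)*(-6) - (-5)*(-1)) + ((-5)*1 - 4*(-6)) + (4*5 - 7*1) + (7*7 - (-1)*5) + ((-1)*(-2) - (-6)*7)
= 139
Area = |139|/2 = 69.5

69.5


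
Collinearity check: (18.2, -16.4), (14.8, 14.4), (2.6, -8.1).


Cross product: (14.8-18.2)*((-8.1)-(-16.4)) - (14.4-(-16.4))*(2.6-18.2)
= 452.26

No, not collinear


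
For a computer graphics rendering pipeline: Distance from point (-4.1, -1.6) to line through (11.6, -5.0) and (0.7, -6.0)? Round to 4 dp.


|cross product| = 52.76
|line direction| = sqrt(119.81) = 10.9458
Distance = 52.76/sqrt(119.81) = 4.8201

4.8201


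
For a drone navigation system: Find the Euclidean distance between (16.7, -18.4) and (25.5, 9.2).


dx=8.8, dy=27.6
d^2 = 8.8^2 + 27.6^2 = 839.2
d = sqrt(839.2) = 28.9689

28.9689


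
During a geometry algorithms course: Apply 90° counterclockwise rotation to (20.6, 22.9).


90° CCW: (x,y) -> (-y, x)
(20.6,22.9) -> (-22.9, 20.6)

(-22.9, 20.6)


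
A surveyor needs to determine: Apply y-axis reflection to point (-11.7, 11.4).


Reflection over y-axis: (x,y) -> (-x,y)
(-11.7, 11.4) -> (11.7, 11.4)

(11.7, 11.4)


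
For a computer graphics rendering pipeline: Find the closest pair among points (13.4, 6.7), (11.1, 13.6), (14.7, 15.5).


d(P0,P1) = 7.2732, d(P0,P2) = 8.8955, d(P1,P2) = 4.0706
Closest: P1 and P2

Closest pair: (11.1, 13.6) and (14.7, 15.5), distance = 4.0706


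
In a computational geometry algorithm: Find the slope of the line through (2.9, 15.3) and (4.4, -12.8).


slope = (y2-y1)/(x2-x1) = ((-12.8)-15.3)/(4.4-2.9) = (-28.1)/1.5 = -18.7333

-18.7333


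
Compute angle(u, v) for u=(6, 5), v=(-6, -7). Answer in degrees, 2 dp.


u.v = -71, |u| = sqrt(61) = 7.8102, |v| = sqrt(85) = 9.2195
cos(theta) = u.v/(|u||v|) = -71/sqrt(5185) = -0.986016
theta = acos(-0.986016) = 170.41 degrees

170.41 degrees


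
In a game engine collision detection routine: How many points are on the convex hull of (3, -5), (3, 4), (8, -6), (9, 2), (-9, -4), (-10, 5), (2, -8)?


Convex hull vertices (CCW): (-10, 5), (-9, -4), (2, -8), (8, -6), (9, 2), (3, 4)
Count = 6

6


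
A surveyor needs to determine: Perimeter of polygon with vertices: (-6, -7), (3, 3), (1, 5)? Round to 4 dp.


Sides: (-6, -7)->(3, 3): sqrt(181) = 13.453624, (3, 3)->(1, 5): sqrt(8) = 2.828427, (1, 5)->(-6, -7): sqrt(193) = 13.892444
Sum = 30.174495
Perimeter = 30.1745

30.1745


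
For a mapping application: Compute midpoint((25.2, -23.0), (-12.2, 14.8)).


M = ((25.2+(-12.2))/2, ((-23)+14.8)/2)
= (6.5, -4.1)

(6.5, -4.1)


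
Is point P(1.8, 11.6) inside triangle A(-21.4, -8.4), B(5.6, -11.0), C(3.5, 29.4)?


Cross products: AB x AP = 600.32, BC x BP = 106.06, CA x CP = 378.96
All same sign? yes

Yes, inside


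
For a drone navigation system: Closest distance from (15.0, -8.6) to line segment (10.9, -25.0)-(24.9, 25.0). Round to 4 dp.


Project P onto AB: t = 0.3254 (clamped to [0,1])
Closest point on segment: (15.4562, -8.7277)
Distance: 0.4738

0.4738


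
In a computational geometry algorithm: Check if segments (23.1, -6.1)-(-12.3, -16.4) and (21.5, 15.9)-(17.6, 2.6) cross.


Cross products: d1=107.08, d2=-323.57, d3=-795.28, d4=-364.63
d1*d2 < 0 and d3*d4 < 0? no

No, they don't intersect


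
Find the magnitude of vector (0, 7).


|u| = sqrt(0^2 + 7^2) = sqrt(49) = 7

7


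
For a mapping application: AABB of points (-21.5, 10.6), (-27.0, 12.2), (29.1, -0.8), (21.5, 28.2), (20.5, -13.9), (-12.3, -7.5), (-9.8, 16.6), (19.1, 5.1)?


x range: [-27, 29.1]
y range: [-13.9, 28.2]
Bounding box: (-27,-13.9) to (29.1,28.2)

(-27,-13.9) to (29.1,28.2)


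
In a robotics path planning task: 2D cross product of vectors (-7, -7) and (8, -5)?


u x v = u_x*v_y - u_y*v_x = (-7)*(-5) - (-7)*8
= 35 - (-56) = 91

91


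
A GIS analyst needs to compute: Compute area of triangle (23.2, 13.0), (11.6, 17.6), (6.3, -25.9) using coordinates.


Area = |x_A(y_B-y_C) + x_B(y_C-y_A) + x_C(y_A-y_B)|/2
= |1009.2 + (-451.24) + (-28.98)|/2
= 528.98/2 = 264.49

264.49


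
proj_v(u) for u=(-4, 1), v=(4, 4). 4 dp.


u.v = -12, |v| = sqrt(32) = 5.6569
Scalar projection = u.v / |v| = -12 / sqrt(32) = -2.1213

-2.1213


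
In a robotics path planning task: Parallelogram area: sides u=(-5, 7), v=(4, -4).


|u x v| = |(-5)*(-4) - 7*4|
= |20 - 28| = 8

8


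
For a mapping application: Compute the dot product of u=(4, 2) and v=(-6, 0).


u . v = u_x*v_x + u_y*v_y = 4*(-6) + 2*0
= (-24) + 0 = -24

-24


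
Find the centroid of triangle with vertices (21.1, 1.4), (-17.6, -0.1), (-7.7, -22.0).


Centroid = ((x_A+x_B+x_C)/3, (y_A+y_B+y_C)/3)
= ((21.1+(-17.6)+(-7.7))/3, (1.4+(-0.1)+(-22))/3)
= (-1.4, -6.9)

(-1.4, -6.9)


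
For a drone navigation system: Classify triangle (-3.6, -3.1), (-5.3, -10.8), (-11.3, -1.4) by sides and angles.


Side lengths squared: AB^2=62.18, BC^2=124.36, CA^2=62.18
Sorted: [62.18, 62.18, 124.36]
By sides: Isosceles, By angles: Right

Isosceles, Right


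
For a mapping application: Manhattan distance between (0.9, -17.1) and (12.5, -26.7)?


|0.9-12.5| + |(-17.1)-(-26.7)| = 11.6 + 9.6 = 21.2

21.2


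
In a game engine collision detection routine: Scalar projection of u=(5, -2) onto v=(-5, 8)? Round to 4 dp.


u.v = -41, |v| = sqrt(89) = 9.434
Scalar projection = u.v / |v| = -41 / sqrt(89) = -4.346

-4.346


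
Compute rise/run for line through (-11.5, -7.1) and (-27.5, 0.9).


slope = (y2-y1)/(x2-x1) = (0.9-(-7.1))/((-27.5)-(-11.5)) = 8/(-16) = -0.5

-0.5


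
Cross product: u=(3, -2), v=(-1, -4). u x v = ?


u x v = u_x*v_y - u_y*v_x = 3*(-4) - (-2)*(-1)
= (-12) - 2 = -14

-14


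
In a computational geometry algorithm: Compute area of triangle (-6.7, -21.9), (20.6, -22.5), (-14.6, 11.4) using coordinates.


Area = |x_A(y_B-y_C) + x_B(y_C-y_A) + x_C(y_A-y_B)|/2
= |227.13 + 685.98 + (-8.76)|/2
= 904.35/2 = 452.175

452.175


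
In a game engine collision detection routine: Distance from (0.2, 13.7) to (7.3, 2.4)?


dx=7.1, dy=-11.3
d^2 = 7.1^2 + (-11.3)^2 = 178.1
d = sqrt(178.1) = 13.3454

13.3454


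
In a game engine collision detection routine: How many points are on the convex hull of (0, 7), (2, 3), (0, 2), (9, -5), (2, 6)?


Convex hull vertices (CCW): (0, 2), (9, -5), (2, 6), (0, 7)
Count = 4

4


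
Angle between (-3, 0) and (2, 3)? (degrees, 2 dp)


u.v = -6, |u| = sqrt(9) = 3, |v| = sqrt(13) = 3.6056
cos(theta) = u.v/(|u||v|) = -6/sqrt(117) = -0.5547
theta = acos(-0.5547) = 123.69 degrees

123.69 degrees


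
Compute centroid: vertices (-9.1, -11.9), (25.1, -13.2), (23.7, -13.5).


Centroid = ((x_A+x_B+x_C)/3, (y_A+y_B+y_C)/3)
= (((-9.1)+25.1+23.7)/3, ((-11.9)+(-13.2)+(-13.5))/3)
= (13.2333, -12.8667)

(13.2333, -12.8667)


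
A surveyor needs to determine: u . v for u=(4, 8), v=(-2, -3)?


u . v = u_x*v_x + u_y*v_y = 4*(-2) + 8*(-3)
= (-8) + (-24) = -32

-32


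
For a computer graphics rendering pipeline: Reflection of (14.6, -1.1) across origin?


Reflection over origin: (x,y) -> (-x,-y)
(14.6, -1.1) -> (-14.6, 1.1)

(-14.6, 1.1)


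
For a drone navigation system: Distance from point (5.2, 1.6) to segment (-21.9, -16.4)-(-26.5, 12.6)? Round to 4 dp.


Project P onto AB: t = 0.4609 (clamped to [0,1])
Closest point on segment: (-24.02, -3.0349)
Distance: 29.5853

29.5853


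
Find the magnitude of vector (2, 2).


|u| = sqrt(2^2 + 2^2) = sqrt(8) = 2.8284

2.8284


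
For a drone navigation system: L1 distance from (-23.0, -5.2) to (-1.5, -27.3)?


|(-23)-(-1.5)| + |(-5.2)-(-27.3)| = 21.5 + 22.1 = 43.6

43.6


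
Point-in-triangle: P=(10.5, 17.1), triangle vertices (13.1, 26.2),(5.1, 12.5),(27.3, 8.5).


Cross products: AB x AP = 37.18, BC x BP = 123.72, CA x CP = 175.24
All same sign? yes

Yes, inside


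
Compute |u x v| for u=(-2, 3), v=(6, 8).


|u x v| = |(-2)*8 - 3*6|
= |(-16) - 18| = 34

34


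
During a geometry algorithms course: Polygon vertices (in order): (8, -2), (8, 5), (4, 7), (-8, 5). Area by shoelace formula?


Shoelace sum: (8*5 - 8*(-2)) + (8*7 - 4*5) + (4*5 - (-8)*7) + ((-8)*(-2) - 8*5)
= 144
Area = |144|/2 = 72

72


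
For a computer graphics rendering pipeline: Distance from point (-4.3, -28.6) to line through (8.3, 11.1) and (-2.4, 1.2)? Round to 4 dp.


|cross product| = 300.05
|line direction| = sqrt(212.5) = 14.5774
Distance = 300.05/sqrt(212.5) = 20.5833

20.5833


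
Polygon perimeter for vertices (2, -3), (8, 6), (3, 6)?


Sides: (2, -3)->(8, 6): sqrt(117) = 10.816654, (8, 6)->(3, 6): sqrt(25) = 5, (3, 6)->(2, -3): sqrt(82) = 9.055385
Sum = 24.872039
Perimeter = 24.872

24.872


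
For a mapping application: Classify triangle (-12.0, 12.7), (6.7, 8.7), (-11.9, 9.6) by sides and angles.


Side lengths squared: AB^2=365.69, BC^2=346.77, CA^2=9.62
Sorted: [9.62, 346.77, 365.69]
By sides: Scalene, By angles: Obtuse

Scalene, Obtuse


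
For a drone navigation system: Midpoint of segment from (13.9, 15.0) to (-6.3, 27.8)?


M = ((13.9+(-6.3))/2, (15+27.8)/2)
= (3.8, 21.4)

(3.8, 21.4)


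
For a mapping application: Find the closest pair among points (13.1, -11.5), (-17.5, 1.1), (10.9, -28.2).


d(P0,P1) = 33.0926, d(P0,P2) = 16.8443, d(P1,P2) = 40.805
Closest: P0 and P2

Closest pair: (13.1, -11.5) and (10.9, -28.2), distance = 16.8443


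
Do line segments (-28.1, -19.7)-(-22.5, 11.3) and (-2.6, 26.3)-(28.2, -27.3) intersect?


Cross products: d1=-2783.6, d2=-1528.64, d3=-532.9, d4=-1787.86
d1*d2 < 0 and d3*d4 < 0? no

No, they don't intersect


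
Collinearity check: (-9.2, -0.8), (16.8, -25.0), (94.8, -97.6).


Cross product: (16.8-(-9.2))*((-97.6)-(-0.8)) - ((-25)-(-0.8))*(94.8-(-9.2))
= 0

Yes, collinear


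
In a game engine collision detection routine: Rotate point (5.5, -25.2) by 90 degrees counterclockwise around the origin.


90° CCW: (x,y) -> (-y, x)
(5.5,-25.2) -> (25.2, 5.5)

(25.2, 5.5)


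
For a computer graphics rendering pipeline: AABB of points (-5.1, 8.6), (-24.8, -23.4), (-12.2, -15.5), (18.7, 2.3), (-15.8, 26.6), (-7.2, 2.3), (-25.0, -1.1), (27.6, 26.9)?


x range: [-25, 27.6]
y range: [-23.4, 26.9]
Bounding box: (-25,-23.4) to (27.6,26.9)

(-25,-23.4) to (27.6,26.9)


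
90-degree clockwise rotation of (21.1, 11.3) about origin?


90° CW: (x,y) -> (y, -x)
(21.1,11.3) -> (11.3, -21.1)

(11.3, -21.1)


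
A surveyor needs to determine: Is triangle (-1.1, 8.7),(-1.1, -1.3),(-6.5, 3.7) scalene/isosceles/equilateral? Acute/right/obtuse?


Side lengths squared: AB^2=100, BC^2=54.16, CA^2=54.16
Sorted: [54.16, 54.16, 100]
By sides: Isosceles, By angles: Acute

Isosceles, Acute


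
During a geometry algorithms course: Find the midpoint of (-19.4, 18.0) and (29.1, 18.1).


M = (((-19.4)+29.1)/2, (18+18.1)/2)
= (4.85, 18.05)

(4.85, 18.05)


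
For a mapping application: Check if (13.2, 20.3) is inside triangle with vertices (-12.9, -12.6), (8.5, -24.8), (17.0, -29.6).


Cross products: AB x AP = 1022.48, BC x BP = 405.91, CA x CP = -1427.41
All same sign? no

No, outside


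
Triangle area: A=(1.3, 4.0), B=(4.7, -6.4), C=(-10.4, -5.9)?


Area = |x_A(y_B-y_C) + x_B(y_C-y_A) + x_C(y_A-y_B)|/2
= |(-0.65) + (-46.53) + (-108.16)|/2
= 155.34/2 = 77.67

77.67


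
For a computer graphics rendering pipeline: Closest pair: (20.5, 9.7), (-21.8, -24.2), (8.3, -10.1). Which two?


d(P0,P1) = 54.2079, d(P0,P2) = 23.2568, d(P1,P2) = 33.2388
Closest: P0 and P2

Closest pair: (20.5, 9.7) and (8.3, -10.1), distance = 23.2568


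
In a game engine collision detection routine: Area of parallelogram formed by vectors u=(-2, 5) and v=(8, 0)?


|u x v| = |(-2)*0 - 5*8|
= |0 - 40| = 40

40


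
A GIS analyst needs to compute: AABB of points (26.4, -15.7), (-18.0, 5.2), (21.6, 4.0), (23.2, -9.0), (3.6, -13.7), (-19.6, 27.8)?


x range: [-19.6, 26.4]
y range: [-15.7, 27.8]
Bounding box: (-19.6,-15.7) to (26.4,27.8)

(-19.6,-15.7) to (26.4,27.8)


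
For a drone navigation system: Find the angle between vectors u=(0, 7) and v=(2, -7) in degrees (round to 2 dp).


u.v = -49, |u| = sqrt(49) = 7, |v| = sqrt(53) = 7.2801
cos(theta) = u.v/(|u||v|) = -49/sqrt(2597) = -0.961524
theta = acos(-0.961524) = 164.05 degrees

164.05 degrees


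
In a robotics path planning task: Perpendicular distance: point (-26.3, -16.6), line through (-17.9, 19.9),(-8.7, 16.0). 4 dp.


|cross product| = 368.56
|line direction| = sqrt(99.85) = 9.9925
Distance = 368.56/sqrt(99.85) = 36.8837

36.8837


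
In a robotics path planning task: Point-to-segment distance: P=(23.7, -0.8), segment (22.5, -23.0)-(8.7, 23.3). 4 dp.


Project P onto AB: t = 0.4333 (clamped to [0,1])
Closest point on segment: (16.5209, -2.9398)
Distance: 7.4912

7.4912


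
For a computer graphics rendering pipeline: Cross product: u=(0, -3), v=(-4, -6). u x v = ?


u x v = u_x*v_y - u_y*v_x = 0*(-6) - (-3)*(-4)
= 0 - 12 = -12

-12


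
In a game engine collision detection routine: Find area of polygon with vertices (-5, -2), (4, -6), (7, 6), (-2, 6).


Shoelace sum: ((-5)*(-6) - 4*(-2)) + (4*6 - 7*(-6)) + (7*6 - (-2)*6) + ((-2)*(-2) - (-5)*6)
= 192
Area = |192|/2 = 96

96


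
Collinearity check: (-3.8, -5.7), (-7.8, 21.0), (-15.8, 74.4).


Cross product: ((-7.8)-(-3.8))*(74.4-(-5.7)) - (21-(-5.7))*((-15.8)-(-3.8))
= 0

Yes, collinear


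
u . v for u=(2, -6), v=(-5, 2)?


u . v = u_x*v_x + u_y*v_y = 2*(-5) + (-6)*2
= (-10) + (-12) = -22

-22


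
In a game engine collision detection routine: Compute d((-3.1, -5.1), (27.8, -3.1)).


dx=30.9, dy=2
d^2 = 30.9^2 + 2^2 = 958.81
d = sqrt(958.81) = 30.9647

30.9647


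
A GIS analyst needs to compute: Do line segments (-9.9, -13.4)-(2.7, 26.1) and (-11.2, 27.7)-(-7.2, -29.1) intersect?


Cross products: d1=-90.56, d2=783.12, d3=569.21, d4=-304.47
d1*d2 < 0 and d3*d4 < 0? yes

Yes, they intersect


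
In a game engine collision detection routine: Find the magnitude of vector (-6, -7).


|u| = sqrt((-6)^2 + (-7)^2) = sqrt(85) = 9.2195

9.2195


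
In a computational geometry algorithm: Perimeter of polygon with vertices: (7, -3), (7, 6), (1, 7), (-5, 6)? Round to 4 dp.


Sides: (7, -3)->(7, 6): sqrt(81) = 9, (7, 6)->(1, 7): sqrt(37) = 6.082763, (1, 7)->(-5, 6): sqrt(37) = 6.082763, (-5, 6)->(7, -3): sqrt(225) = 15
Sum = 36.165526
Perimeter = 36.1655

36.1655


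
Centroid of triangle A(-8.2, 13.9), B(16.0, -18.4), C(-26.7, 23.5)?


Centroid = ((x_A+x_B+x_C)/3, (y_A+y_B+y_C)/3)
= (((-8.2)+16+(-26.7))/3, (13.9+(-18.4)+23.5)/3)
= (-6.3, 6.3333)

(-6.3, 6.3333)


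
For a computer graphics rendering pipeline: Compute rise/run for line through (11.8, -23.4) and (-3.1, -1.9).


slope = (y2-y1)/(x2-x1) = ((-1.9)-(-23.4))/((-3.1)-11.8) = 21.5/(-14.9) = -1.443

-1.443


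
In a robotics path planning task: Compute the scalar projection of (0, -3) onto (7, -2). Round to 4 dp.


u.v = 6, |v| = sqrt(53) = 7.2801
Scalar projection = u.v / |v| = 6 / sqrt(53) = 0.8242

0.8242


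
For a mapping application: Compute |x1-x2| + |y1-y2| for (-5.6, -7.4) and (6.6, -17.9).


|(-5.6)-6.6| + |(-7.4)-(-17.9)| = 12.2 + 10.5 = 22.7

22.7


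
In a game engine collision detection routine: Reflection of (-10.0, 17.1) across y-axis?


Reflection over y-axis: (x,y) -> (-x,y)
(-10, 17.1) -> (10, 17.1)

(10, 17.1)


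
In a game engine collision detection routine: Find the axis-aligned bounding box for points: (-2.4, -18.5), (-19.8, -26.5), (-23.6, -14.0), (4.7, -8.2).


x range: [-23.6, 4.7]
y range: [-26.5, -8.2]
Bounding box: (-23.6,-26.5) to (4.7,-8.2)

(-23.6,-26.5) to (4.7,-8.2)


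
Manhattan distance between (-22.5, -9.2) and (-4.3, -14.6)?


|(-22.5)-(-4.3)| + |(-9.2)-(-14.6)| = 18.2 + 5.4 = 23.6

23.6


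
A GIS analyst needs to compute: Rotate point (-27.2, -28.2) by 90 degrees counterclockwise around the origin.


90° CCW: (x,y) -> (-y, x)
(-27.2,-28.2) -> (28.2, -27.2)

(28.2, -27.2)


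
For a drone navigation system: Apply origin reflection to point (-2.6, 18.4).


Reflection over origin: (x,y) -> (-x,-y)
(-2.6, 18.4) -> (2.6, -18.4)

(2.6, -18.4)


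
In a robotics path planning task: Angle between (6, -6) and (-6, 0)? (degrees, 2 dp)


u.v = -36, |u| = sqrt(72) = 8.4853, |v| = sqrt(36) = 6
cos(theta) = u.v/(|u||v|) = -36/sqrt(2592) = -0.707107
theta = acos(-0.707107) = 135 degrees

135 degrees


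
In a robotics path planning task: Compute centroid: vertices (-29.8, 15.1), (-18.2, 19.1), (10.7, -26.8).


Centroid = ((x_A+x_B+x_C)/3, (y_A+y_B+y_C)/3)
= (((-29.8)+(-18.2)+10.7)/3, (15.1+19.1+(-26.8))/3)
= (-12.4333, 2.4667)

(-12.4333, 2.4667)


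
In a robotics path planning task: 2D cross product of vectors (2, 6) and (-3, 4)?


u x v = u_x*v_y - u_y*v_x = 2*4 - 6*(-3)
= 8 - (-18) = 26

26


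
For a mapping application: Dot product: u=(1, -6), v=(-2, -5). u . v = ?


u . v = u_x*v_x + u_y*v_y = 1*(-2) + (-6)*(-5)
= (-2) + 30 = 28

28


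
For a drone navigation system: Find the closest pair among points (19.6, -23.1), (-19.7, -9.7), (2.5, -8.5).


d(P0,P1) = 41.5217, d(P0,P2) = 22.4849, d(P1,P2) = 22.2324
Closest: P1 and P2

Closest pair: (-19.7, -9.7) and (2.5, -8.5), distance = 22.2324


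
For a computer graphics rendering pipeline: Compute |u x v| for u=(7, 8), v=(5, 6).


|u x v| = |7*6 - 8*5|
= |42 - 40| = 2

2


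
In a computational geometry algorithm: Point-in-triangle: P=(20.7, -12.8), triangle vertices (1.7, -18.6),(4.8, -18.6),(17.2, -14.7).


Cross products: AB x AP = 17.98, BC x BP = 9.91, CA x CP = -15.8
All same sign? no

No, outside


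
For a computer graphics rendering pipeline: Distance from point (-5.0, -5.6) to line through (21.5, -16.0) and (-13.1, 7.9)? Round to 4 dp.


|cross product| = 273.51
|line direction| = sqrt(1768.37) = 42.052
Distance = 273.51/sqrt(1768.37) = 6.5041

6.5041


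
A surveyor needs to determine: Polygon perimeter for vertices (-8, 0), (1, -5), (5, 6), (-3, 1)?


Sides: (-8, 0)->(1, -5): sqrt(106) = 10.29563, (1, -5)->(5, 6): sqrt(137) = 11.7047, (5, 6)->(-3, 1): sqrt(89) = 9.433981, (-3, 1)->(-8, 0): sqrt(26) = 5.09902
Sum = 36.533331
Perimeter = 36.5333

36.5333


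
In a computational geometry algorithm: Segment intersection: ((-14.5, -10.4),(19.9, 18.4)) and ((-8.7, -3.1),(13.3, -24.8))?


Cross products: d1=-286.46, d2=1093.62, d3=84.08, d4=-1296
d1*d2 < 0 and d3*d4 < 0? yes

Yes, they intersect


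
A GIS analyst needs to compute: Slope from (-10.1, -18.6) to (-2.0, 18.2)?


slope = (y2-y1)/(x2-x1) = (18.2-(-18.6))/((-2)-(-10.1)) = 36.8/8.1 = 4.5432

4.5432


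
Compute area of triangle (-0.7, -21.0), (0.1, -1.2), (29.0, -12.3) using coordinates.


Area = |x_A(y_B-y_C) + x_B(y_C-y_A) + x_C(y_A-y_B)|/2
= |(-7.77) + 0.87 + (-574.2)|/2
= 581.1/2 = 290.55

290.55


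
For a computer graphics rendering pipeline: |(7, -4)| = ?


|u| = sqrt(7^2 + (-4)^2) = sqrt(65) = 8.0623

8.0623


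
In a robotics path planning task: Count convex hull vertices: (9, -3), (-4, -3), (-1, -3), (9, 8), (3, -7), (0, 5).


Convex hull vertices (CCW): (-4, -3), (3, -7), (9, -3), (9, 8), (0, 5)
Count = 5

5


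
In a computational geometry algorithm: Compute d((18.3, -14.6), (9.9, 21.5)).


dx=-8.4, dy=36.1
d^2 = (-8.4)^2 + 36.1^2 = 1373.77
d = sqrt(1373.77) = 37.0644

37.0644


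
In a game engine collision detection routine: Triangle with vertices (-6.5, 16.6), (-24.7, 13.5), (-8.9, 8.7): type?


Side lengths squared: AB^2=340.85, BC^2=272.68, CA^2=68.17
Sorted: [68.17, 272.68, 340.85]
By sides: Scalene, By angles: Right

Scalene, Right


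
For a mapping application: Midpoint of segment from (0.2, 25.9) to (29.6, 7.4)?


M = ((0.2+29.6)/2, (25.9+7.4)/2)
= (14.9, 16.65)

(14.9, 16.65)


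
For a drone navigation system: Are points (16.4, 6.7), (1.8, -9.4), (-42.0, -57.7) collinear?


Cross product: (1.8-16.4)*((-57.7)-6.7) - ((-9.4)-6.7)*((-42)-16.4)
= 0

Yes, collinear


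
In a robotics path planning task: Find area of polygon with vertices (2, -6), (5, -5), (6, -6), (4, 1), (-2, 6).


Shoelace sum: (2*(-5) - 5*(-6)) + (5*(-6) - 6*(-5)) + (6*1 - 4*(-6)) + (4*6 - (-2)*1) + ((-2)*(-6) - 2*6)
= 76
Area = |76|/2 = 38

38


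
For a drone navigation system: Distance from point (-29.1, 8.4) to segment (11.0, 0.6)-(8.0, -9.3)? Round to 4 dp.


Project P onto AB: t = 0.4026 (clamped to [0,1])
Closest point on segment: (9.7923, -3.3855)
Distance: 40.6387

40.6387


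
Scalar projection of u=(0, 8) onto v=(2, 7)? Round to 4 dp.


u.v = 56, |v| = sqrt(53) = 7.2801
Scalar projection = u.v / |v| = 56 / sqrt(53) = 7.6922

7.6922


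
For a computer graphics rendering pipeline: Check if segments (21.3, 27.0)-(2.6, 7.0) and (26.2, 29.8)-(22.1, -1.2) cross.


Cross products: d1=-140.42, d2=-638.12, d3=45.64, d4=543.34
d1*d2 < 0 and d3*d4 < 0? no

No, they don't intersect


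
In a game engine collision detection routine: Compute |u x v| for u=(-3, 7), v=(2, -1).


|u x v| = |(-3)*(-1) - 7*2|
= |3 - 14| = 11

11


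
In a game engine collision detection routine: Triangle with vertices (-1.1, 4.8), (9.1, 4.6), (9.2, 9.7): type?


Side lengths squared: AB^2=104.08, BC^2=26.02, CA^2=130.1
Sorted: [26.02, 104.08, 130.1]
By sides: Scalene, By angles: Right

Scalene, Right


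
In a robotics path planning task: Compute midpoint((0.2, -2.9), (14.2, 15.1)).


M = ((0.2+14.2)/2, ((-2.9)+15.1)/2)
= (7.2, 6.1)

(7.2, 6.1)


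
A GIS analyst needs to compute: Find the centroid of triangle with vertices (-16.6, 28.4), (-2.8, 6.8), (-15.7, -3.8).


Centroid = ((x_A+x_B+x_C)/3, (y_A+y_B+y_C)/3)
= (((-16.6)+(-2.8)+(-15.7))/3, (28.4+6.8+(-3.8))/3)
= (-11.7, 10.4667)

(-11.7, 10.4667)


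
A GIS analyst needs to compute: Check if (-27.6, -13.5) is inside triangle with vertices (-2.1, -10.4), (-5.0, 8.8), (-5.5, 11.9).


Cross products: AB x AP = 498.59, BC x BP = 81.21, CA x CP = -579.19
All same sign? no

No, outside


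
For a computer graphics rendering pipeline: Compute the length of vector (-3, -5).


|u| = sqrt((-3)^2 + (-5)^2) = sqrt(34) = 5.831

5.831


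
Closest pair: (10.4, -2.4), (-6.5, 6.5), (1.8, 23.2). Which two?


d(P0,P1) = 19.1003, d(P0,P2) = 27.0059, d(P1,P2) = 18.6489
Closest: P1 and P2

Closest pair: (-6.5, 6.5) and (1.8, 23.2), distance = 18.6489


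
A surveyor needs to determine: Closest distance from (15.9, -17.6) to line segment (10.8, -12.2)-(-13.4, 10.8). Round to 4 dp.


Project P onto AB: t = 0 (clamped to [0,1])
Closest point on segment: (10.8, -12.2)
Distance: 7.4277

7.4277


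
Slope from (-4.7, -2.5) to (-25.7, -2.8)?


slope = (y2-y1)/(x2-x1) = ((-2.8)-(-2.5))/((-25.7)-(-4.7)) = (-0.3)/(-21) = 0.0143

0.0143


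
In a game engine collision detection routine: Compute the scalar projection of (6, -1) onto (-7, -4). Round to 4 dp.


u.v = -38, |v| = sqrt(65) = 8.0623
Scalar projection = u.v / |v| = -38 / sqrt(65) = -4.7133

-4.7133


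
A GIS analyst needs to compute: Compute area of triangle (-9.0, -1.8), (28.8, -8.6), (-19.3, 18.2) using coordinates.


Area = |x_A(y_B-y_C) + x_B(y_C-y_A) + x_C(y_A-y_B)|/2
= |241.2 + 576 + (-131.24)|/2
= 685.96/2 = 342.98

342.98


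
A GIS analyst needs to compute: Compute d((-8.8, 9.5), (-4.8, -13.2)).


dx=4, dy=-22.7
d^2 = 4^2 + (-22.7)^2 = 531.29
d = sqrt(531.29) = 23.0497

23.0497


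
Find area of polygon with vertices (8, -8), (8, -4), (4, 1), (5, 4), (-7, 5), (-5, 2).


Shoelace sum: (8*(-4) - 8*(-8)) + (8*1 - 4*(-4)) + (4*4 - 5*1) + (5*5 - (-7)*4) + ((-7)*2 - (-5)*5) + ((-5)*(-8) - 8*2)
= 155
Area = |155|/2 = 77.5

77.5


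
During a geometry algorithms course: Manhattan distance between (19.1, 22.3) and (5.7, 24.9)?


|19.1-5.7| + |22.3-24.9| = 13.4 + 2.6 = 16

16


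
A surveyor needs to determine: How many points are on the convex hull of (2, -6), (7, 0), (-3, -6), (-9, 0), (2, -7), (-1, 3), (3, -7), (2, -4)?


Convex hull vertices (CCW): (-9, 0), (-3, -6), (2, -7), (3, -7), (7, 0), (-1, 3)
Count = 6

6


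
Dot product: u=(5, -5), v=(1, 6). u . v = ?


u . v = u_x*v_x + u_y*v_y = 5*1 + (-5)*6
= 5 + (-30) = -25

-25


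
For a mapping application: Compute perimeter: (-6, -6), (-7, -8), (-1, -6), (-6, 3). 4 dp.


Sides: (-6, -6)->(-7, -8): sqrt(5) = 2.236068, (-7, -8)->(-1, -6): sqrt(40) = 6.324555, (-1, -6)->(-6, 3): sqrt(106) = 10.29563, (-6, 3)->(-6, -6): sqrt(81) = 9
Sum = 27.856253
Perimeter = 27.8563

27.8563


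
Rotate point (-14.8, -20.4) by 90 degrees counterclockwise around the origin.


90° CCW: (x,y) -> (-y, x)
(-14.8,-20.4) -> (20.4, -14.8)

(20.4, -14.8)


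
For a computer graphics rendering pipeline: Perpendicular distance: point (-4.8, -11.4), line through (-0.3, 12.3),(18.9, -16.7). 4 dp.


|cross product| = 585.54
|line direction| = sqrt(1209.64) = 34.7799
Distance = 585.54/sqrt(1209.64) = 16.8356

16.8356


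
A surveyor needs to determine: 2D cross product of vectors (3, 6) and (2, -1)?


u x v = u_x*v_y - u_y*v_x = 3*(-1) - 6*2
= (-3) - 12 = -15

-15


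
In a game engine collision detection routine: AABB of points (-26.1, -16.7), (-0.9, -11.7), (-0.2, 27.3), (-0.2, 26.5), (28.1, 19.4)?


x range: [-26.1, 28.1]
y range: [-16.7, 27.3]
Bounding box: (-26.1,-16.7) to (28.1,27.3)

(-26.1,-16.7) to (28.1,27.3)


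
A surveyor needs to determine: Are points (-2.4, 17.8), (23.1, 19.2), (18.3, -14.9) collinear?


Cross product: (23.1-(-2.4))*((-14.9)-17.8) - (19.2-17.8)*(18.3-(-2.4))
= -862.83

No, not collinear


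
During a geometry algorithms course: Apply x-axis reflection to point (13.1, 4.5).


Reflection over x-axis: (x,y) -> (x,-y)
(13.1, 4.5) -> (13.1, -4.5)

(13.1, -4.5)


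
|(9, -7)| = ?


|u| = sqrt(9^2 + (-7)^2) = sqrt(130) = 11.4018

11.4018


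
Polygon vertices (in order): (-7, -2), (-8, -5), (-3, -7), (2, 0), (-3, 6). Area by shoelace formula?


Shoelace sum: ((-7)*(-5) - (-8)*(-2)) + ((-8)*(-7) - (-3)*(-5)) + ((-3)*0 - 2*(-7)) + (2*6 - (-3)*0) + ((-3)*(-2) - (-7)*6)
= 134
Area = |134|/2 = 67

67


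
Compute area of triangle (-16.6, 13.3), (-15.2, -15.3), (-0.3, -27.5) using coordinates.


Area = |x_A(y_B-y_C) + x_B(y_C-y_A) + x_C(y_A-y_B)|/2
= |(-202.52) + 620.16 + (-8.58)|/2
= 409.06/2 = 204.53

204.53


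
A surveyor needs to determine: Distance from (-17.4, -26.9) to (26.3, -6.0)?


dx=43.7, dy=20.9
d^2 = 43.7^2 + 20.9^2 = 2346.5
d = sqrt(2346.5) = 48.4407

48.4407


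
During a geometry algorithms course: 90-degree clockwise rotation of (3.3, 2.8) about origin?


90° CW: (x,y) -> (y, -x)
(3.3,2.8) -> (2.8, -3.3)

(2.8, -3.3)


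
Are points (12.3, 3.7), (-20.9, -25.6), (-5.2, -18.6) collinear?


Cross product: ((-20.9)-12.3)*((-18.6)-3.7) - ((-25.6)-3.7)*((-5.2)-12.3)
= 227.61

No, not collinear


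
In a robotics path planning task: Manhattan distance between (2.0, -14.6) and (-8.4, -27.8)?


|2-(-8.4)| + |(-14.6)-(-27.8)| = 10.4 + 13.2 = 23.6

23.6


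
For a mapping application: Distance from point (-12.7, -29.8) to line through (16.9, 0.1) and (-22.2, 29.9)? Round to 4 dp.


|cross product| = 2051.17
|line direction| = sqrt(2416.85) = 49.1615
Distance = 2051.17/sqrt(2416.85) = 41.7231

41.7231


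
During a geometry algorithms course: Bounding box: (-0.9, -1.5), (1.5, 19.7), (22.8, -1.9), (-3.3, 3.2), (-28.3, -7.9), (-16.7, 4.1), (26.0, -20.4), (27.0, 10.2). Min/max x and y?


x range: [-28.3, 27]
y range: [-20.4, 19.7]
Bounding box: (-28.3,-20.4) to (27,19.7)

(-28.3,-20.4) to (27,19.7)


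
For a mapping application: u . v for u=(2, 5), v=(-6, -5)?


u . v = u_x*v_x + u_y*v_y = 2*(-6) + 5*(-5)
= (-12) + (-25) = -37

-37


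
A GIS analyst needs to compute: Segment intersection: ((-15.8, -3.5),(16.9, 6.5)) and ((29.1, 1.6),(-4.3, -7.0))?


Cross products: d1=-215.8, d2=-268.58, d3=-282.23, d4=-229.45
d1*d2 < 0 and d3*d4 < 0? no

No, they don't intersect


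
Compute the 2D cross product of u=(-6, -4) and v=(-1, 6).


u x v = u_x*v_y - u_y*v_x = (-6)*6 - (-4)*(-1)
= (-36) - 4 = -40

-40


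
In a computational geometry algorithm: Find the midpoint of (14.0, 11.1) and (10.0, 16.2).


M = ((14+10)/2, (11.1+16.2)/2)
= (12, 13.65)

(12, 13.65)


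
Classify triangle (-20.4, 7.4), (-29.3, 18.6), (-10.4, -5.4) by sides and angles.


Side lengths squared: AB^2=204.65, BC^2=933.21, CA^2=263.84
Sorted: [204.65, 263.84, 933.21]
By sides: Scalene, By angles: Obtuse

Scalene, Obtuse


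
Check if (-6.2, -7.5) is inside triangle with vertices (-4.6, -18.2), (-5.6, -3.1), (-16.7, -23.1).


Cross products: AB x AP = 13.46, BC x BP = 36.84, CA x CP = 137.31
All same sign? yes

Yes, inside


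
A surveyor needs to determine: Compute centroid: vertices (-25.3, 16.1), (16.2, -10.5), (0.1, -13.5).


Centroid = ((x_A+x_B+x_C)/3, (y_A+y_B+y_C)/3)
= (((-25.3)+16.2+0.1)/3, (16.1+(-10.5)+(-13.5))/3)
= (-3, -2.6333)

(-3, -2.6333)


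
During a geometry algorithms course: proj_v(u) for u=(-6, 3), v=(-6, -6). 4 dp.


u.v = 18, |v| = sqrt(72) = 8.4853
Scalar projection = u.v / |v| = 18 / sqrt(72) = 2.1213

2.1213


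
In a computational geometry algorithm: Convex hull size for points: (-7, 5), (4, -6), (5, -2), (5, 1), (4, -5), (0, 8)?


Convex hull vertices (CCW): (-7, 5), (4, -6), (5, -2), (5, 1), (0, 8)
Count = 5

5


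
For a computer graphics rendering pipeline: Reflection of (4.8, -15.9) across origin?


Reflection over origin: (x,y) -> (-x,-y)
(4.8, -15.9) -> (-4.8, 15.9)

(-4.8, 15.9)


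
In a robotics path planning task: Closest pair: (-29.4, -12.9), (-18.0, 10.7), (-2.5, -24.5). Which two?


d(P0,P1) = 26.2092, d(P0,P2) = 29.2945, d(P1,P2) = 38.4615
Closest: P0 and P1

Closest pair: (-29.4, -12.9) and (-18.0, 10.7), distance = 26.2092


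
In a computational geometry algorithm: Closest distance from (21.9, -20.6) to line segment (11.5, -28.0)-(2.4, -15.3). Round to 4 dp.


Project P onto AB: t = 0 (clamped to [0,1])
Closest point on segment: (11.5, -28)
Distance: 12.764

12.764


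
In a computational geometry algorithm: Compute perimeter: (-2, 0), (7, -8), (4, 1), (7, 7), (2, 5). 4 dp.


Sides: (-2, 0)->(7, -8): sqrt(145) = 12.041595, (7, -8)->(4, 1): sqrt(90) = 9.486833, (4, 1)->(7, 7): sqrt(45) = 6.708204, (7, 7)->(2, 5): sqrt(29) = 5.385165, (2, 5)->(-2, 0): sqrt(41) = 6.403124
Sum = 40.024921
Perimeter = 40.0249

40.0249


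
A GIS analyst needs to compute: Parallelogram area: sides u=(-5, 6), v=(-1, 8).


|u x v| = |(-5)*8 - 6*(-1)|
= |(-40) - (-6)| = 34

34


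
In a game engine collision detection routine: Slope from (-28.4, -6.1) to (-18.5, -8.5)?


slope = (y2-y1)/(x2-x1) = ((-8.5)-(-6.1))/((-18.5)-(-28.4)) = (-2.4)/9.9 = -0.2424

-0.2424


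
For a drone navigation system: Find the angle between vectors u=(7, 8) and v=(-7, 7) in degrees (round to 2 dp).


u.v = 7, |u| = sqrt(113) = 10.6301, |v| = sqrt(98) = 9.8995
cos(theta) = u.v/(|u||v|) = 7/sqrt(11074) = 0.066519
theta = acos(0.066519) = 86.19 degrees

86.19 degrees


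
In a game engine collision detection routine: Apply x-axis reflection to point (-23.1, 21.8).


Reflection over x-axis: (x,y) -> (x,-y)
(-23.1, 21.8) -> (-23.1, -21.8)

(-23.1, -21.8)


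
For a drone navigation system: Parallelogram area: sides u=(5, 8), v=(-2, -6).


|u x v| = |5*(-6) - 8*(-2)|
= |(-30) - (-16)| = 14

14


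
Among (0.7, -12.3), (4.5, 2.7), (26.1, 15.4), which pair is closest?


d(P0,P1) = 15.4738, d(P0,P2) = 37.5826, d(P1,P2) = 25.0569
Closest: P0 and P1

Closest pair: (0.7, -12.3) and (4.5, 2.7), distance = 15.4738


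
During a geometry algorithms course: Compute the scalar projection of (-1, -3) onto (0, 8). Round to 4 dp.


u.v = -24, |v| = sqrt(64) = 8
Scalar projection = u.v / |v| = -24 / sqrt(64) = -3

-3


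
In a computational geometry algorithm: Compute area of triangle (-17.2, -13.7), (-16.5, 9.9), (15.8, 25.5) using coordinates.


Area = |x_A(y_B-y_C) + x_B(y_C-y_A) + x_C(y_A-y_B)|/2
= |268.32 + (-646.8) + (-372.88)|/2
= 751.36/2 = 375.68

375.68


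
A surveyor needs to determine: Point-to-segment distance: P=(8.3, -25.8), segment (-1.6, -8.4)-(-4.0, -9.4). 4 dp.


Project P onto AB: t = 0 (clamped to [0,1])
Closest point on segment: (-1.6, -8.4)
Distance: 20.0192

20.0192


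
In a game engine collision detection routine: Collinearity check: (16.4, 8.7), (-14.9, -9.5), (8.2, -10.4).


Cross product: ((-14.9)-16.4)*((-10.4)-8.7) - ((-9.5)-8.7)*(8.2-16.4)
= 448.59

No, not collinear


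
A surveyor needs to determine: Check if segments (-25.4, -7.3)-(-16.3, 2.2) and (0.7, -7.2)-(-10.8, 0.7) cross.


Cross products: d1=207.34, d2=26.2, d3=-247.04, d4=-65.9
d1*d2 < 0 and d3*d4 < 0? no

No, they don't intersect


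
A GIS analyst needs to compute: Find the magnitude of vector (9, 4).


|u| = sqrt(9^2 + 4^2) = sqrt(97) = 9.8489

9.8489


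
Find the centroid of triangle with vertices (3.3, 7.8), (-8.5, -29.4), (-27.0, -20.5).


Centroid = ((x_A+x_B+x_C)/3, (y_A+y_B+y_C)/3)
= ((3.3+(-8.5)+(-27))/3, (7.8+(-29.4)+(-20.5))/3)
= (-10.7333, -14.0333)

(-10.7333, -14.0333)


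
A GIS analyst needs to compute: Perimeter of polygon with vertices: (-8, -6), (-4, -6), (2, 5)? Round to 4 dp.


Sides: (-8, -6)->(-4, -6): sqrt(16) = 4, (-4, -6)->(2, 5): sqrt(157) = 12.529964, (2, 5)->(-8, -6): sqrt(221) = 14.866069
Sum = 31.396033
Perimeter = 31.396

31.396


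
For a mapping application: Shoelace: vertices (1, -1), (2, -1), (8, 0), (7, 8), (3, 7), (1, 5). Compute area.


Shoelace sum: (1*(-1) - 2*(-1)) + (2*0 - 8*(-1)) + (8*8 - 7*0) + (7*7 - 3*8) + (3*5 - 1*7) + (1*(-1) - 1*5)
= 100
Area = |100|/2 = 50

50


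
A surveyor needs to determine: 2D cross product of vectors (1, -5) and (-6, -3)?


u x v = u_x*v_y - u_y*v_x = 1*(-3) - (-5)*(-6)
= (-3) - 30 = -33

-33


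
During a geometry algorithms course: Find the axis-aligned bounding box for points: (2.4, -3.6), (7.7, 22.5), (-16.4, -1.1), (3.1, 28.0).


x range: [-16.4, 7.7]
y range: [-3.6, 28]
Bounding box: (-16.4,-3.6) to (7.7,28)

(-16.4,-3.6) to (7.7,28)


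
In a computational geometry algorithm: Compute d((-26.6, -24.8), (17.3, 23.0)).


dx=43.9, dy=47.8
d^2 = 43.9^2 + 47.8^2 = 4212.05
d = sqrt(4212.05) = 64.9003

64.9003


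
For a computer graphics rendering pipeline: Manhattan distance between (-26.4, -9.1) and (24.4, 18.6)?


|(-26.4)-24.4| + |(-9.1)-18.6| = 50.8 + 27.7 = 78.5

78.5


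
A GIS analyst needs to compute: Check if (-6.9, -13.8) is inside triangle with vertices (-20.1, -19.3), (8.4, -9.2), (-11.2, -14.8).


Cross products: AB x AP = 23.43, BC x BP = 4.48, CA x CP = 10.45
All same sign? yes

Yes, inside


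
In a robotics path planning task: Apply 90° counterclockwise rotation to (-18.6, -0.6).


90° CCW: (x,y) -> (-y, x)
(-18.6,-0.6) -> (0.6, -18.6)

(0.6, -18.6)


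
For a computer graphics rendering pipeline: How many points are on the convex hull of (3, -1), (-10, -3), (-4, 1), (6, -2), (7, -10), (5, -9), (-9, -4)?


Convex hull vertices (CCW): (-10, -3), (-9, -4), (7, -10), (6, -2), (3, -1), (-4, 1)
Count = 6

6


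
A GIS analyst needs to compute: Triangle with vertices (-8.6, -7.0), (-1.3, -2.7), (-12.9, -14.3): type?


Side lengths squared: AB^2=71.78, BC^2=269.12, CA^2=71.78
Sorted: [71.78, 71.78, 269.12]
By sides: Isosceles, By angles: Obtuse

Isosceles, Obtuse


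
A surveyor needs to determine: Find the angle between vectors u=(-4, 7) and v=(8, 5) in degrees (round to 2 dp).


u.v = 3, |u| = sqrt(65) = 8.0623, |v| = sqrt(89) = 9.434
cos(theta) = u.v/(|u||v|) = 3/sqrt(5785) = 0.039443
theta = acos(0.039443) = 87.74 degrees

87.74 degrees


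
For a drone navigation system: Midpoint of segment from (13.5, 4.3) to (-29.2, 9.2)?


M = ((13.5+(-29.2))/2, (4.3+9.2)/2)
= (-7.85, 6.75)

(-7.85, 6.75)


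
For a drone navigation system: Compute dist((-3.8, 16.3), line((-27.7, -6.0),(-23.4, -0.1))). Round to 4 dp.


|cross product| = 45.12
|line direction| = sqrt(53.3) = 7.3007
Distance = 45.12/sqrt(53.3) = 6.1802

6.1802


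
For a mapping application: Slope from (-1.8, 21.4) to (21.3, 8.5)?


slope = (y2-y1)/(x2-x1) = (8.5-21.4)/(21.3-(-1.8)) = (-12.9)/23.1 = -0.5584

-0.5584


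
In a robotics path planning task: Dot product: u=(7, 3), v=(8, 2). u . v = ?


u . v = u_x*v_x + u_y*v_y = 7*8 + 3*2
= 56 + 6 = 62

62


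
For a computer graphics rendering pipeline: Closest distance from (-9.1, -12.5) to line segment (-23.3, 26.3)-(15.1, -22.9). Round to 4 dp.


Project P onto AB: t = 0.6301 (clamped to [0,1])
Closest point on segment: (0.8946, -4.6993)
Distance: 12.6784

12.6784


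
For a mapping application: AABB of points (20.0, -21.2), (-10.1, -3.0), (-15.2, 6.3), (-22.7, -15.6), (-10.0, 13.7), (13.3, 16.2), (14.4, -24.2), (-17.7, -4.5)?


x range: [-22.7, 20]
y range: [-24.2, 16.2]
Bounding box: (-22.7,-24.2) to (20,16.2)

(-22.7,-24.2) to (20,16.2)


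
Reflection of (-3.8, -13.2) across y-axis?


Reflection over y-axis: (x,y) -> (-x,y)
(-3.8, -13.2) -> (3.8, -13.2)

(3.8, -13.2)


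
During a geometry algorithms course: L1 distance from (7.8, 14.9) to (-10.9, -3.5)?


|7.8-(-10.9)| + |14.9-(-3.5)| = 18.7 + 18.4 = 37.1

37.1


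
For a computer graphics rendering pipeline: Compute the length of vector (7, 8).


|u| = sqrt(7^2 + 8^2) = sqrt(113) = 10.6301

10.6301


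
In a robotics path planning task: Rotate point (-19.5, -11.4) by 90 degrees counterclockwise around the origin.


90° CCW: (x,y) -> (-y, x)
(-19.5,-11.4) -> (11.4, -19.5)

(11.4, -19.5)


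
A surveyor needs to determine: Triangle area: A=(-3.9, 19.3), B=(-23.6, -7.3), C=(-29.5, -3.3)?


Area = |x_A(y_B-y_C) + x_B(y_C-y_A) + x_C(y_A-y_B)|/2
= |15.6 + 533.36 + (-784.7)|/2
= 235.74/2 = 117.87

117.87


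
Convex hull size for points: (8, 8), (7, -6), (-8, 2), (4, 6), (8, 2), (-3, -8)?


Convex hull vertices (CCW): (-8, 2), (-3, -8), (7, -6), (8, 2), (8, 8)
Count = 5

5


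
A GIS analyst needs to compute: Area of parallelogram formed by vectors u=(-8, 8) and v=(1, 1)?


|u x v| = |(-8)*1 - 8*1|
= |(-8) - 8| = 16

16


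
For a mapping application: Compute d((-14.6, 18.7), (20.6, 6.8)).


dx=35.2, dy=-11.9
d^2 = 35.2^2 + (-11.9)^2 = 1380.65
d = sqrt(1380.65) = 37.1571

37.1571


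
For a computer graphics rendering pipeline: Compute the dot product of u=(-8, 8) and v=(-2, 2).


u . v = u_x*v_x + u_y*v_y = (-8)*(-2) + 8*2
= 16 + 16 = 32

32


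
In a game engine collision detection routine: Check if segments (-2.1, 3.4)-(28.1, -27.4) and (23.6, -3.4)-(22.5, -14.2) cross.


Cross products: d1=-285.04, d2=75, d3=586.2, d4=226.16
d1*d2 < 0 and d3*d4 < 0? no

No, they don't intersect


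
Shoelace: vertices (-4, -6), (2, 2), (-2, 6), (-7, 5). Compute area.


Shoelace sum: ((-4)*2 - 2*(-6)) + (2*6 - (-2)*2) + ((-2)*5 - (-7)*6) + ((-7)*(-6) - (-4)*5)
= 114
Area = |114|/2 = 57

57


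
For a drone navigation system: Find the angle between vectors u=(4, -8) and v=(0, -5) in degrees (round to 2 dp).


u.v = 40, |u| = sqrt(80) = 8.9443, |v| = sqrt(25) = 5
cos(theta) = u.v/(|u||v|) = 40/sqrt(2000) = 0.894427
theta = acos(0.894427) = 26.57 degrees

26.57 degrees


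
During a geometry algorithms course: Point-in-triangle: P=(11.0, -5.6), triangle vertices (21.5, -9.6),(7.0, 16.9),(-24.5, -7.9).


Cross products: AB x AP = 220.25, BC x BP = 807.95, CA x CP = 166.15
All same sign? yes

Yes, inside


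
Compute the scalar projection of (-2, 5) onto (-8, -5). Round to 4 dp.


u.v = -9, |v| = sqrt(89) = 9.434
Scalar projection = u.v / |v| = -9 / sqrt(89) = -0.954

-0.954
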